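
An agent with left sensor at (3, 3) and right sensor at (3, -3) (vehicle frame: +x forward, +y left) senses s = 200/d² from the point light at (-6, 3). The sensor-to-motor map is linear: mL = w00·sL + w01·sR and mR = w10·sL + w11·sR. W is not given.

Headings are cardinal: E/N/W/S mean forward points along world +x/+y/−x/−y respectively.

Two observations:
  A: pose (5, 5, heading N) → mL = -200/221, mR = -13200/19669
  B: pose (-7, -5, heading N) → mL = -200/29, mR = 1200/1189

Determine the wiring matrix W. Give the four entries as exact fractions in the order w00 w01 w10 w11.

obs A: pose=(5,5,N) → sL=200/89, sR=200/221, mL=-200/221, mR=-13200/19669
obs B: pose=(-7,-5,N) → sL=200/41, sR=200/29, mL=-200/29, mR=1200/1189
sensor matrix S = [[200/89, 200/221], [200/41, 200/29]]; det S = 259200000/23386441
solve [mL_A; mL_B] = S·[w00; w01] and [mR_A; mR_B] = S·[w10; w11]:
  w00 = 0, w01 = -1, w10 = -1/2, w11 = 1/2

0 -1 -1/2 1/2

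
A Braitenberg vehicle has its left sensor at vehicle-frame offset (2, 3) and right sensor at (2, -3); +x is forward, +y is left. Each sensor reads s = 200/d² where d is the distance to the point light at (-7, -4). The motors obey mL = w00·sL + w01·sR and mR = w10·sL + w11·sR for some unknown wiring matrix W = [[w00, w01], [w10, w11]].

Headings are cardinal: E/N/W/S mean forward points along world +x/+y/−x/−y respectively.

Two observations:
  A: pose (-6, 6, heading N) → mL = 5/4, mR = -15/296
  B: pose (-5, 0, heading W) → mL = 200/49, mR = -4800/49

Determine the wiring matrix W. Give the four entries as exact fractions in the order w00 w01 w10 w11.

obs A: pose=(-6,6,N) → sL=50/37, sR=5/4, mL=5/4, mR=-15/296
obs B: pose=(-5,0,W) → sL=200, sR=200/49, mL=200/49, mR=-4800/49
sensor matrix S = [[50/37, 5/4], [200, 200/49]]; det S = -443250/1813
solve [mL_A; mL_B] = S·[w00; w01] and [mR_A; mR_B] = S·[w10; w11]:
  w00 = 0, w01 = 1, w10 = -1/2, w11 = 1/2

0 1 -1/2 1/2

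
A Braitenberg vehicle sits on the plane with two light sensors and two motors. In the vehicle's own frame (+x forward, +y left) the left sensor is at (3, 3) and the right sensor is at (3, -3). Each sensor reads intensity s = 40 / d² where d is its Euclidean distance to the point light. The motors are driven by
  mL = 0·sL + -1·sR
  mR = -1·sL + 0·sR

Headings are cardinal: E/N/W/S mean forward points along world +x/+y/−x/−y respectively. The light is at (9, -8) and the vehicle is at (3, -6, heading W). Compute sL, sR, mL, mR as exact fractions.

left sensor world pos  = (0, -9); dL² = 82
right sensor world pos = (0, -3); dR² = 106
sL = 40/82 = 20/41
sR = 40/106 = 20/53
mL = 0·sL + -1·sR = -20/53
mR = -1·sL + 0·sR = -20/41

20/41 20/53 -20/53 -20/41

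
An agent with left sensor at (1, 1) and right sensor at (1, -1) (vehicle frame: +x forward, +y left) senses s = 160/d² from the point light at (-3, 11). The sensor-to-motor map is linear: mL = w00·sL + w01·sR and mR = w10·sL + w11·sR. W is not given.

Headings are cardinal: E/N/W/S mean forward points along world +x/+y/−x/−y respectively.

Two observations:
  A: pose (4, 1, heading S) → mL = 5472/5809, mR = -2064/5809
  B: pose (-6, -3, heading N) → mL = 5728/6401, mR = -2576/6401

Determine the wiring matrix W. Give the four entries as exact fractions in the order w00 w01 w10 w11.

1/2 1/2 -1 1/2

obs A: pose=(4,1,S) → sL=32/37, sR=160/157, mL=5472/5809, mR=-2064/5809
obs B: pose=(-6,-3,N) → sL=32/37, sR=160/173, mL=5728/6401, mR=-2576/6401
sensor matrix S = [[32/37, 160/157], [32/37, 160/173]]; det S = -81920/1004957
solve [mL_A; mL_B] = S·[w00; w01] and [mR_A; mR_B] = S·[w10; w11]:
  w00 = 1/2, w01 = 1/2, w10 = -1, w11 = 1/2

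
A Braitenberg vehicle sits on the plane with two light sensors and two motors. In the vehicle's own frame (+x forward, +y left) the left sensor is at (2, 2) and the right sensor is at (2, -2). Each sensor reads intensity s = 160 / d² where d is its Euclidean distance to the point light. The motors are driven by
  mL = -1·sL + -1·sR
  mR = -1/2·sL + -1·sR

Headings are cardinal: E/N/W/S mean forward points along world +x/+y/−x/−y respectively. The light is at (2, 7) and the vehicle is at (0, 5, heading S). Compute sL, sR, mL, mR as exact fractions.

10 5 -15 -10

left sensor world pos  = (2, 3); dL² = 16
right sensor world pos = (-2, 3); dR² = 32
sL = 160/16 = 10
sR = 160/32 = 5
mL = -1·sL + -1·sR = -15
mR = -1/2·sL + -1·sR = -10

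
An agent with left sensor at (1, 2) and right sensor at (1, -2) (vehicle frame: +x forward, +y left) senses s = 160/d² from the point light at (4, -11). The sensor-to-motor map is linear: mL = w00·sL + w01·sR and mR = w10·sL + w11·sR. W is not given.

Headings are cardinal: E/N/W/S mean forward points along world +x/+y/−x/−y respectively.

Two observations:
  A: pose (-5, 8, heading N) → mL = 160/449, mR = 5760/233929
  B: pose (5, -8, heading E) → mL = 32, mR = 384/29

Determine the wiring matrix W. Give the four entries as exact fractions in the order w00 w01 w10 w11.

obs A: pose=(-5,8,N) → sL=160/521, sR=160/449, mL=160/449, mR=5760/233929
obs B: pose=(5,-8,E) → sL=160/29, sR=32, mL=32, mR=384/29
sensor matrix S = [[160/521, 160/449], [160/29, 32]]; det S = 53329920/6783941
solve [mL_A; mL_B] = S·[w00; w01] and [mR_A; mR_B] = S·[w10; w11]:
  w00 = 0, w01 = 1, w10 = -1/2, w11 = 1/2

0 1 -1/2 1/2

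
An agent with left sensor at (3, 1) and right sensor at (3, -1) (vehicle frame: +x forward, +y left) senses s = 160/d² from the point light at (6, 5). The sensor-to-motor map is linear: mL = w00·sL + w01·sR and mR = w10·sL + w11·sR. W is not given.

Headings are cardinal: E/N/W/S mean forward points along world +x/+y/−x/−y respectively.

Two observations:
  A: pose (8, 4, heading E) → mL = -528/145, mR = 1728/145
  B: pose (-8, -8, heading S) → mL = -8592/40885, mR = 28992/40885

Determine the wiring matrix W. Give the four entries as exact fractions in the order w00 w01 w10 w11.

-1 1/2 1 1

obs A: pose=(8,4,E) → sL=32/5, sR=160/29, mL=-528/145, mR=1728/145
obs B: pose=(-8,-8,S) → sL=32/85, sR=160/481, mL=-8592/40885, mR=28992/40885
sensor matrix S = [[32/5, 160/29], [32/85, 160/481]]; det S = 12288/237133
solve [mL_A; mL_B] = S·[w00; w01] and [mR_A; mR_B] = S·[w10; w11]:
  w00 = -1, w01 = 1/2, w10 = 1, w11 = 1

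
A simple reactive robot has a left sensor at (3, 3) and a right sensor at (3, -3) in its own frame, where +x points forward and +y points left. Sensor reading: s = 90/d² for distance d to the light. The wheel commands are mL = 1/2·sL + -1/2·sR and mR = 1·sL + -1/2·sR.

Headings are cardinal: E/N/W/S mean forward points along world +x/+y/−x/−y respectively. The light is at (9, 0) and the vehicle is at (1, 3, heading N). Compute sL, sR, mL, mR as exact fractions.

left sensor world pos  = (-2, 6); dL² = 157
right sensor world pos = (4, 6); dR² = 61
sL = 90/157 = 90/157
sR = 90/61 = 90/61
mL = 1/2·sL + -1/2·sR = -4320/9577
mR = 1·sL + -1/2·sR = -1575/9577

90/157 90/61 -4320/9577 -1575/9577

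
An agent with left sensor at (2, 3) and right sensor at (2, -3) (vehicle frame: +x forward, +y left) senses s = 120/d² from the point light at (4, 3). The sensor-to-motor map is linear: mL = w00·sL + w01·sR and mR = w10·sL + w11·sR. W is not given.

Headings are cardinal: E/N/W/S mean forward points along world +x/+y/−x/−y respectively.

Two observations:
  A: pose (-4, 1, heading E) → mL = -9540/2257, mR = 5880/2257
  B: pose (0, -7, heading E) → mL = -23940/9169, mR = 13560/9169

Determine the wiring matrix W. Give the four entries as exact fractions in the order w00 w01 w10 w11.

obs A: pose=(-4,1,E) → sL=120/37, sR=120/61, mL=-9540/2257, mR=5880/2257
obs B: pose=(0,-7,E) → sL=120/53, sR=120/173, mL=-23940/9169, mR=13560/9169
sensor matrix S = [[120/37, 120/61], [120/53, 120/173]]; det S = -45619200/20694433
solve [mL_A; mL_B] = S·[w00; w01] and [mR_A; mR_B] = S·[w10; w11]:
  w00 = -1, w01 = -1/2, w10 = 1/2, w11 = 1/2

-1 -1/2 1/2 1/2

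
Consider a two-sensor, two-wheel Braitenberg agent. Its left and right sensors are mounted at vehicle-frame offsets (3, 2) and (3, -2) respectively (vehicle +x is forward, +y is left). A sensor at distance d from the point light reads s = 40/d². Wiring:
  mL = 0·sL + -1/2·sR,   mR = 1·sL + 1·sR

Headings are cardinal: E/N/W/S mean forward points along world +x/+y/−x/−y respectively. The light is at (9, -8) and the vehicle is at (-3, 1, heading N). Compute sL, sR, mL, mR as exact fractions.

left sensor world pos  = (-5, 4); dL² = 340
right sensor world pos = (-1, 4); dR² = 244
sL = 40/340 = 2/17
sR = 40/244 = 10/61
mL = 0·sL + -1/2·sR = -5/61
mR = 1·sL + 1·sR = 292/1037

2/17 10/61 -5/61 292/1037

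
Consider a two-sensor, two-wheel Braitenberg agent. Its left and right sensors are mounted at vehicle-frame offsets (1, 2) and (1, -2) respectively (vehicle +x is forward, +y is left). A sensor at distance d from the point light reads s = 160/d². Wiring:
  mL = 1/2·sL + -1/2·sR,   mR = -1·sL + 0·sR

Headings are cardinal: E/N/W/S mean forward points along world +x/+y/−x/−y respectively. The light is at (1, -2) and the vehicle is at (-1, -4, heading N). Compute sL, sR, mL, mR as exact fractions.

left sensor world pos  = (-3, -3); dL² = 17
right sensor world pos = (1, -3); dR² = 1
sL = 160/17 = 160/17
sR = 160/1 = 160
mL = 1/2·sL + -1/2·sR = -1280/17
mR = -1·sL + 0·sR = -160/17

160/17 160 -1280/17 -160/17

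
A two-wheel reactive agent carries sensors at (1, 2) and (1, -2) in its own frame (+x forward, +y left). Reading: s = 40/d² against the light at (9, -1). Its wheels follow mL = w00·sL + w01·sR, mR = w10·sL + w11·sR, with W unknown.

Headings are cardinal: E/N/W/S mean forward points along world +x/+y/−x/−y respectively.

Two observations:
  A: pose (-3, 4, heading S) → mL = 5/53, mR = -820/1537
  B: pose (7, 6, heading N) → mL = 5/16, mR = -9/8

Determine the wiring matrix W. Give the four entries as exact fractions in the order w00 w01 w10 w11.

0 1/2 -1 -1

obs A: pose=(-3,4,S) → sL=10/29, sR=10/53, mL=5/53, mR=-820/1537
obs B: pose=(7,6,N) → sL=1/2, sR=5/8, mL=5/16, mR=-9/8
sensor matrix S = [[10/29, 10/53], [1/2, 5/8]]; det S = 745/6148
solve [mL_A; mL_B] = S·[w00; w01] and [mR_A; mR_B] = S·[w10; w11]:
  w00 = 0, w01 = 1/2, w10 = -1, w11 = -1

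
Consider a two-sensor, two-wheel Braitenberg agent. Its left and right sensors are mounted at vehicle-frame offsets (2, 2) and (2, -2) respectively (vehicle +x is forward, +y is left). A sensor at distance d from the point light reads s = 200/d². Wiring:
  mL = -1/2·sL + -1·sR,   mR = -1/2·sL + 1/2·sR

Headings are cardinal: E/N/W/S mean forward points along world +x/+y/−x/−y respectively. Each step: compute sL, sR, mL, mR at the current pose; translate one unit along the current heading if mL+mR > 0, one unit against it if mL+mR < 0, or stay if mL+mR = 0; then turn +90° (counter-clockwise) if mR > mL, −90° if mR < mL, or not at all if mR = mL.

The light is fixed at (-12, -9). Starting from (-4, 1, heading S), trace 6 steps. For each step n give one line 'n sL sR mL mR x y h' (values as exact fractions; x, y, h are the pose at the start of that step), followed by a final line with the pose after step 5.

0 50/41 2 -107/41 16/41 -4 1 S
1 200/269 200/181 -71900/48689 8800/48689 -4 2 E
2 100/97 4/5 -638/485 -56/485 -5 2 N
3 200/89 200/169 -34700/15041 -8000/15041 -5 1 W
4 50/41 2 -107/41 16/41 -4 1 S
5 200/269 200/181 -71900/48689 8800/48689 -4 2 E
final -5 2 N

n=0: pose=(-4,1,S); sL=50/41, sR=2; mL=-107/41, mR=16/41; mL+mR=-91/41 → advance -1; mR−mL=3 → turn +1·90°
n=1: pose=(-4,2,E); sL=200/269, sR=200/181; mL=-71900/48689, mR=8800/48689; mL+mR=-63100/48689 → advance -1; mR−mL=300/181 → turn +1·90°
n=2: pose=(-5,2,N); sL=100/97, sR=4/5; mL=-638/485, mR=-56/485; mL+mR=-694/485 → advance -1; mR−mL=6/5 → turn +1·90°
n=3: pose=(-5,1,W); sL=200/89, sR=200/169; mL=-34700/15041, mR=-8000/15041; mL+mR=-42700/15041 → advance -1; mR−mL=300/169 → turn +1·90°
n=4: pose=(-4,1,S); sL=50/41, sR=2; mL=-107/41, mR=16/41; mL+mR=-91/41 → advance -1; mR−mL=3 → turn +1·90°
n=5: pose=(-4,2,E); sL=200/269, sR=200/181; mL=-71900/48689, mR=8800/48689; mL+mR=-63100/48689 → advance -1; mR−mL=300/181 → turn +1·90°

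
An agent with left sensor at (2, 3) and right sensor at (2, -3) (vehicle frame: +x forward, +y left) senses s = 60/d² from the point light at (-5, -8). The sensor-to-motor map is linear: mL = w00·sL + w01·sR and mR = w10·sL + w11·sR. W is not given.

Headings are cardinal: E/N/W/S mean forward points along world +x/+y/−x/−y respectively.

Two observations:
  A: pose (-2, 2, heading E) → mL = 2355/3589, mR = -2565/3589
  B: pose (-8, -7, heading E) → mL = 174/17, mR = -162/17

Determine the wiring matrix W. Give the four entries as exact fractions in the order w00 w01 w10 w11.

-1/2 1 -1 -1/2

obs A: pose=(-2,2,E) → sL=30/97, sR=30/37, mL=2355/3589, mR=-2565/3589
obs B: pose=(-8,-7,E) → sL=60/17, sR=12, mL=174/17, mR=-162/17
sensor matrix S = [[30/97, 30/37], [60/17, 12]]; det S = 51840/61013
solve [mL_A; mL_B] = S·[w00; w01] and [mR_A; mR_B] = S·[w10; w11]:
  w00 = -1/2, w01 = 1, w10 = -1, w11 = -1/2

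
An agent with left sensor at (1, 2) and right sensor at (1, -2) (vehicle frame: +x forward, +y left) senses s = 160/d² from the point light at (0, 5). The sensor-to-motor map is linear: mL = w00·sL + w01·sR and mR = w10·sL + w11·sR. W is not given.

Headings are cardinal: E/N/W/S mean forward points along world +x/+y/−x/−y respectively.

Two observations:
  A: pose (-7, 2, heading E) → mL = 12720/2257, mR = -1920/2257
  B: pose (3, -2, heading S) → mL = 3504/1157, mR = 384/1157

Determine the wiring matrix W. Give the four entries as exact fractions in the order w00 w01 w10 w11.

1 1/2 -1/2 1/2

obs A: pose=(-7,2,E) → sL=160/37, sR=160/61, mL=12720/2257, mR=-1920/2257
obs B: pose=(3,-2,S) → sL=160/89, sR=32/13, mL=3504/1157, mR=384/1157
sensor matrix S = [[160/37, 160/61], [160/89, 32/13]]; det S = 15482880/2611349
solve [mL_A; mL_B] = S·[w00; w01] and [mR_A; mR_B] = S·[w10; w11]:
  w00 = 1, w01 = 1/2, w10 = -1/2, w11 = 1/2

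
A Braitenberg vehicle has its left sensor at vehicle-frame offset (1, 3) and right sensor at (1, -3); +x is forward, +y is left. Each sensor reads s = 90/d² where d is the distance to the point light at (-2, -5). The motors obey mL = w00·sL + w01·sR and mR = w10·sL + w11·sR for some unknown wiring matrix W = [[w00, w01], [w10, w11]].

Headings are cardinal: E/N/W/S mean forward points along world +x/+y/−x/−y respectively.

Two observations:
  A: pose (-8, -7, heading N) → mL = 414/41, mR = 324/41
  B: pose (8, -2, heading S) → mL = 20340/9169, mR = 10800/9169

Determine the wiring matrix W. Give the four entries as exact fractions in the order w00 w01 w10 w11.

1 1 -1 1

obs A: pose=(-8,-7,N) → sL=45/41, sR=9, mL=414/41, mR=324/41
obs B: pose=(8,-2,S) → sL=90/173, sR=90/53, mL=20340/9169, mR=10800/9169
sensor matrix S = [[45/41, 9], [90/173, 90/53]]; det S = -1059480/375929
solve [mL_A; mL_B] = S·[w00; w01] and [mR_A; mR_B] = S·[w10; w11]:
  w00 = 1, w01 = 1, w10 = -1, w11 = 1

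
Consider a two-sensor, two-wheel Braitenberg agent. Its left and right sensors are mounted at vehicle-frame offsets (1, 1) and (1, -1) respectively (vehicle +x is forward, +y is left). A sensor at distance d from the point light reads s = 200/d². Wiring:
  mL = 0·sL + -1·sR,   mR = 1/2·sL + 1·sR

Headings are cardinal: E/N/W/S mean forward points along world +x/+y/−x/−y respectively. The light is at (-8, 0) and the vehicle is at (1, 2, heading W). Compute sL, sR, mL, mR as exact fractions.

40/13 200/73 -200/73 4060/949

left sensor world pos  = (0, 1); dL² = 65
right sensor world pos = (0, 3); dR² = 73
sL = 200/65 = 40/13
sR = 200/73 = 200/73
mL = 0·sL + -1·sR = -200/73
mR = 1/2·sL + 1·sR = 4060/949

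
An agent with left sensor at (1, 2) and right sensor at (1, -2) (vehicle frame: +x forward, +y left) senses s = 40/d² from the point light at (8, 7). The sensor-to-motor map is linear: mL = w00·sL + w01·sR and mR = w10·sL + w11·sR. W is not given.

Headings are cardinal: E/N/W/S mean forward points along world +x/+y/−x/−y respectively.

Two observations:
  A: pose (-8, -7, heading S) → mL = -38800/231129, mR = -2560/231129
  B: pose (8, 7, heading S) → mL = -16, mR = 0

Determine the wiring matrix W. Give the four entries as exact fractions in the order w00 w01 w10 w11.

-1 -1 -1/2 1/2

obs A: pose=(-8,-7,S) → sL=40/421, sR=40/549, mL=-38800/231129, mR=-2560/231129
obs B: pose=(8,7,S) → sL=8, sR=8, mL=-16, mR=0
sensor matrix S = [[40/421, 40/549], [8, 8]]; det S = 40960/231129
solve [mL_A; mL_B] = S·[w00; w01] and [mR_A; mR_B] = S·[w10; w11]:
  w00 = -1, w01 = -1, w10 = -1/2, w11 = 1/2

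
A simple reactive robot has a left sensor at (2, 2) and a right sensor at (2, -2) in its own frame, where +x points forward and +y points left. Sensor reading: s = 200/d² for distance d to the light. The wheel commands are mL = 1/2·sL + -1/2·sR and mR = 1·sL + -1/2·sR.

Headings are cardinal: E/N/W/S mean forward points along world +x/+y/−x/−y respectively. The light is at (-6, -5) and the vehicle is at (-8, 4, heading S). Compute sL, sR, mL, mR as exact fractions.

200/49 40/13 320/637 1620/637

left sensor world pos  = (-6, 2); dL² = 49
right sensor world pos = (-10, 2); dR² = 65
sL = 200/49 = 200/49
sR = 200/65 = 40/13
mL = 1/2·sL + -1/2·sR = 320/637
mR = 1·sL + -1/2·sR = 1620/637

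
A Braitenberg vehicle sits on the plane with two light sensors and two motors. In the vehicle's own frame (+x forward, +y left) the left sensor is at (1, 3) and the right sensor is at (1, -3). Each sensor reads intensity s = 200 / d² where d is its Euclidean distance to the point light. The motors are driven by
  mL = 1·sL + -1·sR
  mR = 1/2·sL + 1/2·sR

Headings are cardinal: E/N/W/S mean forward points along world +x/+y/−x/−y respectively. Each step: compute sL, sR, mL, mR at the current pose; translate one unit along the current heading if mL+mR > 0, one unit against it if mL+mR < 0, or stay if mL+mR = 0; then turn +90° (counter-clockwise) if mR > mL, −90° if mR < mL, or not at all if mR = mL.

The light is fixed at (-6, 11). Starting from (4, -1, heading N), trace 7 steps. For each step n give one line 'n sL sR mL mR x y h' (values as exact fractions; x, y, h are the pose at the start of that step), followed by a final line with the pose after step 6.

0 20/17 20/29 240/493 460/493 4 -1 N
1 200/277 40/29 -5280/8033 8440/8033 4 0 W
2 25/36 10/9 -5/12 65/72 3 0 S
3 200/181 8/13 1152/2353 2024/2353 3 -1 E
4 20/17 20/29 240/493 460/493 4 -1 N
5 200/277 40/29 -5280/8033 8440/8033 4 0 W
6 25/36 10/9 -5/12 65/72 3 0 S
final 3 -1 E

n=0: pose=(4,-1,N); sL=20/17, sR=20/29; mL=240/493, mR=460/493; mL+mR=700/493 → advance +1; mR−mL=220/493 → turn +1·90°
n=1: pose=(4,0,W); sL=200/277, sR=40/29; mL=-5280/8033, mR=8440/8033; mL+mR=3160/8033 → advance +1; mR−mL=13720/8033 → turn +1·90°
n=2: pose=(3,0,S); sL=25/36, sR=10/9; mL=-5/12, mR=65/72; mL+mR=35/72 → advance +1; mR−mL=95/72 → turn +1·90°
n=3: pose=(3,-1,E); sL=200/181, sR=8/13; mL=1152/2353, mR=2024/2353; mL+mR=3176/2353 → advance +1; mR−mL=872/2353 → turn +1·90°
n=4: pose=(4,-1,N); sL=20/17, sR=20/29; mL=240/493, mR=460/493; mL+mR=700/493 → advance +1; mR−mL=220/493 → turn +1·90°
n=5: pose=(4,0,W); sL=200/277, sR=40/29; mL=-5280/8033, mR=8440/8033; mL+mR=3160/8033 → advance +1; mR−mL=13720/8033 → turn +1·90°
n=6: pose=(3,0,S); sL=25/36, sR=10/9; mL=-5/12, mR=65/72; mL+mR=35/72 → advance +1; mR−mL=95/72 → turn +1·90°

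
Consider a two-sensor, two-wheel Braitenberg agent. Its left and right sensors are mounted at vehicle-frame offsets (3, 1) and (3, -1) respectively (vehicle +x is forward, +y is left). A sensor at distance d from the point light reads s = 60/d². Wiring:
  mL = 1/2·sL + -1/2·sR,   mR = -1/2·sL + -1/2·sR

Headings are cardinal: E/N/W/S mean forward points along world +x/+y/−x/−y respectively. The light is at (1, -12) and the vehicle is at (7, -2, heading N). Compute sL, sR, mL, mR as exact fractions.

left sensor world pos  = (6, 1); dL² = 194
right sensor world pos = (8, 1); dR² = 218
sL = 60/194 = 30/97
sR = 60/218 = 30/109
mL = 1/2·sL + -1/2·sR = 180/10573
mR = -1/2·sL + -1/2·sR = -3090/10573

30/97 30/109 180/10573 -3090/10573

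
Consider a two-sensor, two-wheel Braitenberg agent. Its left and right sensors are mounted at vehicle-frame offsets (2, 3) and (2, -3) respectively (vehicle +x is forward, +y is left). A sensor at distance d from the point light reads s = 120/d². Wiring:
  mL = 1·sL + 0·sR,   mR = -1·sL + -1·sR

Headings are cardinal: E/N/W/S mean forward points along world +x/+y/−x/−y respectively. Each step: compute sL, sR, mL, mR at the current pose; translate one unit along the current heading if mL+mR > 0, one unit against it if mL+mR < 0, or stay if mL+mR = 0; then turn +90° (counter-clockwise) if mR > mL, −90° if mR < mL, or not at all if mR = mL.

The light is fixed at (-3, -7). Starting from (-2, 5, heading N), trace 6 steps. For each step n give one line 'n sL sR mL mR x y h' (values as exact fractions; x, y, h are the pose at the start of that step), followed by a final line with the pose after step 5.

0 3/5 30/53 3/5 -309/265 -2 5 N
1 24/41 120/73 24/41 -6672/2993 -2 4 E
2 4/3 4/3 4/3 -8/3 -3 4 S
3 24/17 120/229 24/17 -7536/3893 -3 5 W
4 3/5 30/53 3/5 -309/265 -2 5 N
5 24/41 120/73 24/41 -6672/2993 -2 4 E
final -3 4 S

n=0: pose=(-2,5,N); sL=3/5, sR=30/53; mL=3/5, mR=-309/265; mL+mR=-30/53 → advance -1; mR−mL=-468/265 → turn -1·90°
n=1: pose=(-2,4,E); sL=24/41, sR=120/73; mL=24/41, mR=-6672/2993; mL+mR=-120/73 → advance -1; mR−mL=-8424/2993 → turn -1·90°
n=2: pose=(-3,4,S); sL=4/3, sR=4/3; mL=4/3, mR=-8/3; mL+mR=-4/3 → advance -1; mR−mL=-4 → turn -1·90°
n=3: pose=(-3,5,W); sL=24/17, sR=120/229; mL=24/17, mR=-7536/3893; mL+mR=-120/229 → advance -1; mR−mL=-13032/3893 → turn -1·90°
n=4: pose=(-2,5,N); sL=3/5, sR=30/53; mL=3/5, mR=-309/265; mL+mR=-30/53 → advance -1; mR−mL=-468/265 → turn -1·90°
n=5: pose=(-2,4,E); sL=24/41, sR=120/73; mL=24/41, mR=-6672/2993; mL+mR=-120/73 → advance -1; mR−mL=-8424/2993 → turn -1·90°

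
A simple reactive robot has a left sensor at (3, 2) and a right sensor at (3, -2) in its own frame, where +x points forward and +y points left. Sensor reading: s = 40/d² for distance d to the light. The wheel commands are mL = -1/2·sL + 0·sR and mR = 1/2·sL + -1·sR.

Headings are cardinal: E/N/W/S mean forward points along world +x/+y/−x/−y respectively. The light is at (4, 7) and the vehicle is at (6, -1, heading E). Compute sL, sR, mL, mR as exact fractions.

40/61 8/25 -20/61 12/1525

left sensor world pos  = (9, 1); dL² = 61
right sensor world pos = (9, -3); dR² = 125
sL = 40/61 = 40/61
sR = 40/125 = 8/25
mL = -1/2·sL + 0·sR = -20/61
mR = 1/2·sL + -1·sR = 12/1525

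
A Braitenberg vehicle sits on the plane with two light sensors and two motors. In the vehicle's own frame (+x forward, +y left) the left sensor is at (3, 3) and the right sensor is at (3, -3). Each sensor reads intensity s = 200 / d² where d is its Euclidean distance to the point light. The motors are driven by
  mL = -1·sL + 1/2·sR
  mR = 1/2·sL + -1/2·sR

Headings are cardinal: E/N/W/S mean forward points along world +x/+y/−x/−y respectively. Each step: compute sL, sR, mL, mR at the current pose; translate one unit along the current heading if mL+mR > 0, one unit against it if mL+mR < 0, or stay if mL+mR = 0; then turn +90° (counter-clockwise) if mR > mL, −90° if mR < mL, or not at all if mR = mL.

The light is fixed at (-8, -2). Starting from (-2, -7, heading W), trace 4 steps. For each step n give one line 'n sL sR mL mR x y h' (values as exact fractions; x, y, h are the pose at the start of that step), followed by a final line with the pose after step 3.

n=0: pose=(-2,-7,W); sL=200/73, sR=200/13; mL=4700/949, mR=-6000/949; mL+mR=-100/73 → advance -1; mR−mL=-10700/949 → turn -1·90°
n=1: pose=(-1,-7,N); sL=10, sR=25/13; mL=-235/26, mR=105/26; mL+mR=-5 → advance -1; mR−mL=170/13 → turn +1·90°
n=2: pose=(-1,-8,W); sL=200/97, sR=8; mL=188/97, mR=-288/97; mL+mR=-100/97 → advance -1; mR−mL=-476/97 → turn -1·90°
n=3: pose=(0,-8,N); sL=100/17, sR=20/13; mL=-1130/221, mR=480/221; mL+mR=-50/17 → advance -1; mR−mL=1610/221 → turn +1·90°

0 200/73 200/13 4700/949 -6000/949 -2 -7 W
1 10 25/13 -235/26 105/26 -1 -7 N
2 200/97 8 188/97 -288/97 -1 -8 W
3 100/17 20/13 -1130/221 480/221 0 -8 N
final 0 -9 W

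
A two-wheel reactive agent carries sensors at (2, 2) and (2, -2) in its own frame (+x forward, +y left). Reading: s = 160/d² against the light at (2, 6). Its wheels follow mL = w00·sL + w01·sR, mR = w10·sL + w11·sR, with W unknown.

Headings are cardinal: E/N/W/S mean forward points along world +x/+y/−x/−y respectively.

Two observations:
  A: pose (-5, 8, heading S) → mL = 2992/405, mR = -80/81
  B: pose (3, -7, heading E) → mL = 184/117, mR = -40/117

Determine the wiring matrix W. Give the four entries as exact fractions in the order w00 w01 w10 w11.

1 1/2 0 -1/2

obs A: pose=(-5,8,S) → sL=32/5, sR=160/81, mL=2992/405, mR=-80/81
obs B: pose=(3,-7,E) → sL=16/13, sR=80/117, mL=184/117, mR=-40/117
sensor matrix S = [[32/5, 160/81], [16/13, 80/117]]; det S = 2048/1053
solve [mL_A; mL_B] = S·[w00; w01] and [mR_A; mR_B] = S·[w10; w11]:
  w00 = 1, w01 = 1/2, w10 = 0, w11 = -1/2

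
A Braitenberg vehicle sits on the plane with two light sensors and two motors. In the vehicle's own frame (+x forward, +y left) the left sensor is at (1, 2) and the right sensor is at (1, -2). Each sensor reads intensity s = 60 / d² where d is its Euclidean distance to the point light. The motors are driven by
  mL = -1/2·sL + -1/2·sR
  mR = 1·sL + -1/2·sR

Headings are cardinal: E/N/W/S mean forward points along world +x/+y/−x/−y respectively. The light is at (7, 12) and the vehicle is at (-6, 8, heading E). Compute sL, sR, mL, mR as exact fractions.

15/37 1/3 -41/111 53/222

left sensor world pos  = (-5, 10); dL² = 148
right sensor world pos = (-5, 6); dR² = 180
sL = 60/148 = 15/37
sR = 60/180 = 1/3
mL = -1/2·sL + -1/2·sR = -41/111
mR = 1·sL + -1/2·sR = 53/222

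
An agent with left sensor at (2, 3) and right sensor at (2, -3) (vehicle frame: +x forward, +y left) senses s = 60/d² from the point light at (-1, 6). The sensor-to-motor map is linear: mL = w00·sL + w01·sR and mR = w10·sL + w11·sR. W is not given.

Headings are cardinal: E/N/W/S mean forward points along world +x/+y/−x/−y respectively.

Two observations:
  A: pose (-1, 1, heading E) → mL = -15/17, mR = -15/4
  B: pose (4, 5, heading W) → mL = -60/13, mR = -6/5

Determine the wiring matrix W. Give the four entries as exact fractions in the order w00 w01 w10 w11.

0 -1 -1/2 0

obs A: pose=(-1,1,E) → sL=15/2, sR=15/17, mL=-15/17, mR=-15/4
obs B: pose=(4,5,W) → sL=12/5, sR=60/13, mL=-60/13, mR=-6/5
sensor matrix S = [[15/2, 15/17], [12/5, 60/13]]; det S = 7182/221
solve [mL_A; mL_B] = S·[w00; w01] and [mR_A; mR_B] = S·[w10; w11]:
  w00 = 0, w01 = -1, w10 = -1/2, w11 = 0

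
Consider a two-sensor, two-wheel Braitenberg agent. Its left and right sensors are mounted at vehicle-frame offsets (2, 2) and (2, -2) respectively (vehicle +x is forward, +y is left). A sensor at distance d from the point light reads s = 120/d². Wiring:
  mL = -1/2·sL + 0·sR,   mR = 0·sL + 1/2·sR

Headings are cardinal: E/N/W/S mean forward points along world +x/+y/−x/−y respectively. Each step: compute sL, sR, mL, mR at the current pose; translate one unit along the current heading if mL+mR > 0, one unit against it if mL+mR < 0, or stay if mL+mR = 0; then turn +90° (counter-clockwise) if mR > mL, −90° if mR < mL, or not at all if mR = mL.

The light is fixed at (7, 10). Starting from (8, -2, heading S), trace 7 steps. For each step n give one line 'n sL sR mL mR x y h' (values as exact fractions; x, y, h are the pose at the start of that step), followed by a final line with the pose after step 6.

0 24/41 120/197 -12/41 60/197 8 -2 S
1 12/13 20/39 -6/13 10/39 8 -3 E
2 24/25 24/25 -12/25 12/25 7 -3 N
3 120/229 24/25 -60/229 12/25 7 -3 W
4 60/113 20/39 -30/113 10/39 6 -3 S
5 120/101 120/197 -60/101 60/197 6 -2 E
6 30/29 6/5 -15/29 3/5 5 -2 N
final 5 -1 W

n=0: pose=(8,-2,S); sL=24/41, sR=120/197; mL=-12/41, mR=60/197; mL+mR=96/8077 → advance +1; mR−mL=4824/8077 → turn +1·90°
n=1: pose=(8,-3,E); sL=12/13, sR=20/39; mL=-6/13, mR=10/39; mL+mR=-8/39 → advance -1; mR−mL=28/39 → turn +1·90°
n=2: pose=(7,-3,N); sL=24/25, sR=24/25; mL=-12/25, mR=12/25; mL+mR=0 → advance +0; mR−mL=24/25 → turn +1·90°
n=3: pose=(7,-3,W); sL=120/229, sR=24/25; mL=-60/229, mR=12/25; mL+mR=1248/5725 → advance +1; mR−mL=4248/5725 → turn +1·90°
n=4: pose=(6,-3,S); sL=60/113, sR=20/39; mL=-30/113, mR=10/39; mL+mR=-40/4407 → advance -1; mR−mL=2300/4407 → turn +1·90°
n=5: pose=(6,-2,E); sL=120/101, sR=120/197; mL=-60/101, mR=60/197; mL+mR=-5760/19897 → advance -1; mR−mL=17880/19897 → turn +1·90°
n=6: pose=(5,-2,N); sL=30/29, sR=6/5; mL=-15/29, mR=3/5; mL+mR=12/145 → advance +1; mR−mL=162/145 → turn +1·90°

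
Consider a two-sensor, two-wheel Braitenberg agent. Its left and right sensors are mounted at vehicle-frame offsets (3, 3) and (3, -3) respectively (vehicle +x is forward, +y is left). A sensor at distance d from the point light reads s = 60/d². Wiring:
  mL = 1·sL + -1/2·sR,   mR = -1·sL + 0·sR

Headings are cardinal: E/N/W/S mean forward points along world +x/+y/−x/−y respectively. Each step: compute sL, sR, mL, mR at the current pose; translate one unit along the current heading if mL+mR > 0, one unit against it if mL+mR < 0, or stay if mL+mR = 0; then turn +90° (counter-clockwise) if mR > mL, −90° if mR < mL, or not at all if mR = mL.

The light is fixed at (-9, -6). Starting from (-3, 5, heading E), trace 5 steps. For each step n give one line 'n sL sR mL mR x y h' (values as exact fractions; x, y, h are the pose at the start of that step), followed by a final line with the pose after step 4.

0 60/277 12/29 78/8033 -60/277 -3 5 E
1 15/32 15/17 15/544 -15/32 -4 5 S
2 12/17 60/229 2238/3893 -12/17 -4 6 W
3 10/39 10/51 35/221 -10/39 -3 6 N
4 60/277 12/29 78/8033 -60/277 -3 5 E
final -4 5 S

n=0: pose=(-3,5,E); sL=60/277, sR=12/29; mL=78/8033, mR=-60/277; mL+mR=-6/29 → advance -1; mR−mL=-1818/8033 → turn -1·90°
n=1: pose=(-4,5,S); sL=15/32, sR=15/17; mL=15/544, mR=-15/32; mL+mR=-15/34 → advance -1; mR−mL=-135/272 → turn -1·90°
n=2: pose=(-4,6,W); sL=12/17, sR=60/229; mL=2238/3893, mR=-12/17; mL+mR=-30/229 → advance -1; mR−mL=-4986/3893 → turn -1·90°
n=3: pose=(-3,6,N); sL=10/39, sR=10/51; mL=35/221, mR=-10/39; mL+mR=-5/51 → advance -1; mR−mL=-275/663 → turn -1·90°
n=4: pose=(-3,5,E); sL=60/277, sR=12/29; mL=78/8033, mR=-60/277; mL+mR=-6/29 → advance -1; mR−mL=-1818/8033 → turn -1·90°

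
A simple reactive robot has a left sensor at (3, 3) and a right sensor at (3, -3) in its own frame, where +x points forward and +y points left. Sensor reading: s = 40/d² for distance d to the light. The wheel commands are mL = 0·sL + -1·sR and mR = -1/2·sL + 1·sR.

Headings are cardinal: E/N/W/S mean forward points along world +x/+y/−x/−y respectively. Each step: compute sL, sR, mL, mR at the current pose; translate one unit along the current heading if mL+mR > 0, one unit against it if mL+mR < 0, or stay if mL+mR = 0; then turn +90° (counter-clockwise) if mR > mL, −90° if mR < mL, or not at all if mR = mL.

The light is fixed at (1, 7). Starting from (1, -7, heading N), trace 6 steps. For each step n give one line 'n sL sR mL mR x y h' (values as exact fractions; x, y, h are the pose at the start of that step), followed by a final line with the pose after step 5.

0 4/13 4/13 -4/13 2/13 1 -7 N
1 40/333 40/153 -40/153 380/1887 1 -8 W
2 2/17 5/41 -5/41 44/697 2 -8 S
3 40/137 8/61 -8/61 -124/8357 2 -7 E
4 4/13 4/13 -4/13 2/13 1 -7 N
5 40/333 40/153 -40/153 380/1887 1 -8 W
final 2 -8 S

n=0: pose=(1,-7,N); sL=4/13, sR=4/13; mL=-4/13, mR=2/13; mL+mR=-2/13 → advance -1; mR−mL=6/13 → turn +1·90°
n=1: pose=(1,-8,W); sL=40/333, sR=40/153; mL=-40/153, mR=380/1887; mL+mR=-20/333 → advance -1; mR−mL=2620/5661 → turn +1·90°
n=2: pose=(2,-8,S); sL=2/17, sR=5/41; mL=-5/41, mR=44/697; mL+mR=-1/17 → advance -1; mR−mL=129/697 → turn +1·90°
n=3: pose=(2,-7,E); sL=40/137, sR=8/61; mL=-8/61, mR=-124/8357; mL+mR=-20/137 → advance -1; mR−mL=972/8357 → turn +1·90°
n=4: pose=(1,-7,N); sL=4/13, sR=4/13; mL=-4/13, mR=2/13; mL+mR=-2/13 → advance -1; mR−mL=6/13 → turn +1·90°
n=5: pose=(1,-8,W); sL=40/333, sR=40/153; mL=-40/153, mR=380/1887; mL+mR=-20/333 → advance -1; mR−mL=2620/5661 → turn +1·90°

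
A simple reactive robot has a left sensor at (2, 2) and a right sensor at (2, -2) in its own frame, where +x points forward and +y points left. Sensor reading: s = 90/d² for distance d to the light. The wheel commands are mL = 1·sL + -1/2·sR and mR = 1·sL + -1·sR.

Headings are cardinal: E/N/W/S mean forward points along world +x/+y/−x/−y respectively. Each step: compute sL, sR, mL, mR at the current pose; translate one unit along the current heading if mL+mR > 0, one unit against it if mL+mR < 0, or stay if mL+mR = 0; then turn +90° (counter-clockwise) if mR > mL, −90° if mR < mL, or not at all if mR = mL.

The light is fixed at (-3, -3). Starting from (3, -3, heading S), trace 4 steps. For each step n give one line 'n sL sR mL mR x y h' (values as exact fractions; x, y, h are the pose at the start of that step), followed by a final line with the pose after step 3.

0 45/34 9/2 -63/68 -54/17 3 -3 S
1 90/17 18/5 297/85 144/85 3 -2 W
2 5 45/29 245/58 100/29 2 -2 N
3 18/13 90/49 297/637 -288/637 2 -1 E
final 3 -1 S

n=0: pose=(3,-3,S); sL=45/34, sR=9/2; mL=-63/68, mR=-54/17; mL+mR=-279/68 → advance -1; mR−mL=-9/4 → turn -1·90°
n=1: pose=(3,-2,W); sL=90/17, sR=18/5; mL=297/85, mR=144/85; mL+mR=441/85 → advance +1; mR−mL=-9/5 → turn -1·90°
n=2: pose=(2,-2,N); sL=5, sR=45/29; mL=245/58, mR=100/29; mL+mR=445/58 → advance +1; mR−mL=-45/58 → turn -1·90°
n=3: pose=(2,-1,E); sL=18/13, sR=90/49; mL=297/637, mR=-288/637; mL+mR=9/637 → advance +1; mR−mL=-45/49 → turn -1·90°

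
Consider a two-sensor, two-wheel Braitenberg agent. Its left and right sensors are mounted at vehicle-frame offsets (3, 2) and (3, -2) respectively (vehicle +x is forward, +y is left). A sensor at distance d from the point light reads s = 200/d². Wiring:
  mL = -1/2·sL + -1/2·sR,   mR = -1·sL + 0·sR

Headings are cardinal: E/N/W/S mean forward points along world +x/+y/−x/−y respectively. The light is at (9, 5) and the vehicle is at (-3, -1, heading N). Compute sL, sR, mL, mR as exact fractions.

40/41 200/109 -6280/4469 -40/41

left sensor world pos  = (-5, 2); dL² = 205
right sensor world pos = (-1, 2); dR² = 109
sL = 200/205 = 40/41
sR = 200/109 = 200/109
mL = -1/2·sL + -1/2·sR = -6280/4469
mR = -1·sL + 0·sR = -40/41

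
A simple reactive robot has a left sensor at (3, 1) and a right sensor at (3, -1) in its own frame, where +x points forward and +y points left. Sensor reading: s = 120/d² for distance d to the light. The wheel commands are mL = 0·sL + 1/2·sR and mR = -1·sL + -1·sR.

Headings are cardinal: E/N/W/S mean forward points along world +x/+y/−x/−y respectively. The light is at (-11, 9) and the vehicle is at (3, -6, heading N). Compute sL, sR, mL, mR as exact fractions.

120/313 40/123 20/123 -27280/38499

left sensor world pos  = (2, -3); dL² = 313
right sensor world pos = (4, -3); dR² = 369
sL = 120/313 = 120/313
sR = 120/369 = 40/123
mL = 0·sL + 1/2·sR = 20/123
mR = -1·sL + -1·sR = -27280/38499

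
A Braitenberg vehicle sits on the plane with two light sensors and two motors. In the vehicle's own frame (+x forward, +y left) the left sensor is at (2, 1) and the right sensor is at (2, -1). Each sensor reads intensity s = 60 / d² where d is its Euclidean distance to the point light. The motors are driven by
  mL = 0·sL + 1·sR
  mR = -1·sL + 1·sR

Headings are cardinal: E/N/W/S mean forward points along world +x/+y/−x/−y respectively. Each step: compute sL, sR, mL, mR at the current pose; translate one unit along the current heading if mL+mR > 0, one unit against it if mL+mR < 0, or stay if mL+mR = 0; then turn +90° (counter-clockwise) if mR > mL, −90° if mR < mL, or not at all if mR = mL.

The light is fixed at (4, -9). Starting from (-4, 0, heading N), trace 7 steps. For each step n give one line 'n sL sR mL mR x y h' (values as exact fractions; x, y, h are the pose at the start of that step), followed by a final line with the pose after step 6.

n=0: pose=(-4,0,N); sL=30/101, sR=6/17; mL=6/17, mR=96/1717; mL+mR=702/1717 → advance +1; mR−mL=-30/101 → turn -1·90°
n=1: pose=(-4,1,E); sL=60/157, sR=20/39; mL=20/39, mR=800/6123; mL+mR=3940/6123 → advance +1; mR−mL=-60/157 → turn -1·90°
n=2: pose=(-3,1,S); sL=3/5, sR=15/32; mL=15/32, mR=-21/160; mL+mR=27/80 → advance +1; mR−mL=-3/5 → turn -1·90°
n=3: pose=(-3,0,W); sL=12/29, sR=60/181; mL=60/181, mR=-432/5249; mL+mR=1308/5249 → advance +1; mR−mL=-12/29 → turn -1·90°
n=4: pose=(-4,0,N); sL=30/101, sR=6/17; mL=6/17, mR=96/1717; mL+mR=702/1717 → advance +1; mR−mL=-30/101 → turn -1·90°
n=5: pose=(-4,1,E); sL=60/157, sR=20/39; mL=20/39, mR=800/6123; mL+mR=3940/6123 → advance +1; mR−mL=-60/157 → turn -1·90°
n=6: pose=(-3,1,S); sL=3/5, sR=15/32; mL=15/32, mR=-21/160; mL+mR=27/80 → advance +1; mR−mL=-3/5 → turn -1·90°

0 30/101 6/17 6/17 96/1717 -4 0 N
1 60/157 20/39 20/39 800/6123 -4 1 E
2 3/5 15/32 15/32 -21/160 -3 1 S
3 12/29 60/181 60/181 -432/5249 -3 0 W
4 30/101 6/17 6/17 96/1717 -4 0 N
5 60/157 20/39 20/39 800/6123 -4 1 E
6 3/5 15/32 15/32 -21/160 -3 1 S
final -3 0 W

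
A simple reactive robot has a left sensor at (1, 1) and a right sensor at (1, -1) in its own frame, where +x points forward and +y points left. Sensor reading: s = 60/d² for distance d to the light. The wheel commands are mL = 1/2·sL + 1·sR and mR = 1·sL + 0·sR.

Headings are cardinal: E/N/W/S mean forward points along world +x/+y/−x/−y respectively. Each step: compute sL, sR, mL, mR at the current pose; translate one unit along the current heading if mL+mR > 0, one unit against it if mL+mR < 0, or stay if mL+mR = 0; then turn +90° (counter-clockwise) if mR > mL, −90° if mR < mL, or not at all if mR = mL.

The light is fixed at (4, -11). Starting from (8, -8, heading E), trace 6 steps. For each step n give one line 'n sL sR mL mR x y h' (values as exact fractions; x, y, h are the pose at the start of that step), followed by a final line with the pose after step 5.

0 60/41 60/29 3330/1189 60/41 8 -8 E
1 3/2 3 15/4 3/2 9 -8 S
2 60/17 12/5 354/85 60/17 9 -9 W
3 10/3 30/17 175/51 10/3 8 -9 N
4 60/41 60/29 3330/1189 60/41 8 -8 E
5 3/2 3 15/4 3/2 9 -8 S
final 9 -9 W

n=0: pose=(8,-8,E); sL=60/41, sR=60/29; mL=3330/1189, mR=60/41; mL+mR=5070/1189 → advance +1; mR−mL=-1590/1189 → turn -1·90°
n=1: pose=(9,-8,S); sL=3/2, sR=3; mL=15/4, mR=3/2; mL+mR=21/4 → advance +1; mR−mL=-9/4 → turn -1·90°
n=2: pose=(9,-9,W); sL=60/17, sR=12/5; mL=354/85, mR=60/17; mL+mR=654/85 → advance +1; mR−mL=-54/85 → turn -1·90°
n=3: pose=(8,-9,N); sL=10/3, sR=30/17; mL=175/51, mR=10/3; mL+mR=115/17 → advance +1; mR−mL=-5/51 → turn -1·90°
n=4: pose=(8,-8,E); sL=60/41, sR=60/29; mL=3330/1189, mR=60/41; mL+mR=5070/1189 → advance +1; mR−mL=-1590/1189 → turn -1·90°
n=5: pose=(9,-8,S); sL=3/2, sR=3; mL=15/4, mR=3/2; mL+mR=21/4 → advance +1; mR−mL=-9/4 → turn -1·90°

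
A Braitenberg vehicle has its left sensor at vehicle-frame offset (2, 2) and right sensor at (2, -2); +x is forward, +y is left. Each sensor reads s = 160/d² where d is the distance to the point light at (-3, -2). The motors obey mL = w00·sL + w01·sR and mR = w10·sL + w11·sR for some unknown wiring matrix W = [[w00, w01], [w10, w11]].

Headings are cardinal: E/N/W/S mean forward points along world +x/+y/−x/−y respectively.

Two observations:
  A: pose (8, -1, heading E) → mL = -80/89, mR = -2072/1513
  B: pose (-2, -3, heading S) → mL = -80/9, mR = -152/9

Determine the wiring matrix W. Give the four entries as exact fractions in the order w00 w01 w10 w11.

obs A: pose=(8,-1,E) → sL=80/89, sR=16/17, mL=-80/89, mR=-2072/1513
obs B: pose=(-2,-3,S) → sL=80/9, sR=16, mL=-80/9, mR=-152/9
sensor matrix S = [[80/89, 16/17], [80/9, 16]]; det S = 81920/13617
solve [mL_A; mL_B] = S·[w00; w01] and [mR_A; mR_B] = S·[w10; w11]:
  w00 = -1, w01 = 0, w10 = -1, w11 = -1/2

-1 0 -1 -1/2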